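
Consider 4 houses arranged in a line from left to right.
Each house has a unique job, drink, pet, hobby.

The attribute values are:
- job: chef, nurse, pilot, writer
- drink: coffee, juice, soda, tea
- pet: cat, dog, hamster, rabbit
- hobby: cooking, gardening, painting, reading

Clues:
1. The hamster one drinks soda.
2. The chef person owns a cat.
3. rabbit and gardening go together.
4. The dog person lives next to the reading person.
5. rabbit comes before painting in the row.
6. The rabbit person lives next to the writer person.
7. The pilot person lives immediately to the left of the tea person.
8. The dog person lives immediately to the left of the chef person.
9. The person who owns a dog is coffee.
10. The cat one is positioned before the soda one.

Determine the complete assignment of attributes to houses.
Solution:

House | Job | Drink | Pet | Hobby
---------------------------------
  1   | pilot | coffee | dog | cooking
  2   | chef | tea | cat | reading
  3   | nurse | juice | rabbit | gardening
  4   | writer | soda | hamster | painting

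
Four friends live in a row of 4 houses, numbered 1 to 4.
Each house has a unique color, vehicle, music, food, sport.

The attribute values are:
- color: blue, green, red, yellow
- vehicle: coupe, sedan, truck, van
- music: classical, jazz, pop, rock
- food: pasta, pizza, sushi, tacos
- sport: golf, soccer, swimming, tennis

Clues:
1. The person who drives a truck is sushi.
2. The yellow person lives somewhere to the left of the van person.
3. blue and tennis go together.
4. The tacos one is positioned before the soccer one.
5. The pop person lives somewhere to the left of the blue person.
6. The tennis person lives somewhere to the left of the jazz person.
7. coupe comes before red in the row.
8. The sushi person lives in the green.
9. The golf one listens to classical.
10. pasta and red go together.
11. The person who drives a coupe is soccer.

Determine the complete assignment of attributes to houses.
Solution:

House | Color | Vehicle | Music | Food | Sport
----------------------------------------------
  1   | green | truck | pop | sushi | swimming
  2   | blue | sedan | rock | tacos | tennis
  3   | yellow | coupe | jazz | pizza | soccer
  4   | red | van | classical | pasta | golf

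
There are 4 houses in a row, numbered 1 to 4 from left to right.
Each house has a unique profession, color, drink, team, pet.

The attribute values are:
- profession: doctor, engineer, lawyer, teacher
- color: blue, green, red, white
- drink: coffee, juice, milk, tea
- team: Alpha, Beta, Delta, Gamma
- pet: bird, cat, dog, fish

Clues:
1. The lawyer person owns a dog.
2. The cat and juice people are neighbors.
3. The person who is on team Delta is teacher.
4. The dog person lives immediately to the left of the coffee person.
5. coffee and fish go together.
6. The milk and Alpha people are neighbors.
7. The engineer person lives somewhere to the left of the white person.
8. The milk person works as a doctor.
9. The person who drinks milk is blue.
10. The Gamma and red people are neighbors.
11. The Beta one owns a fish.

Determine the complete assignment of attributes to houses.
Solution:

House | Profession | Color | Drink | Team | Pet
-----------------------------------------------
  1   | doctor | blue | milk | Gamma | cat
  2   | lawyer | red | juice | Alpha | dog
  3   | engineer | green | coffee | Beta | fish
  4   | teacher | white | tea | Delta | bird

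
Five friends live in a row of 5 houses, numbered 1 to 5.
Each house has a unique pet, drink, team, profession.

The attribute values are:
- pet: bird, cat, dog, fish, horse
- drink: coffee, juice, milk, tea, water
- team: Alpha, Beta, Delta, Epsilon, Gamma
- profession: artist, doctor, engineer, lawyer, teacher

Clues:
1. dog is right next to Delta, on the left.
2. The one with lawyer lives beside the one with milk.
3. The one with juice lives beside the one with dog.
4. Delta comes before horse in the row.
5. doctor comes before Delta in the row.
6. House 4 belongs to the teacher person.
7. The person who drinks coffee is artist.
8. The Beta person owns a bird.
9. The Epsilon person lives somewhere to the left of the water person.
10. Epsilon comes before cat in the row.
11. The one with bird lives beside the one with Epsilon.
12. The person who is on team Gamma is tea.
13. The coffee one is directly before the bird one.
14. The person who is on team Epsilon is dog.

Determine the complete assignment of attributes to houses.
Solution:

House | Pet | Drink | Team | Profession
---------------------------------------
  1   | fish | coffee | Alpha | artist
  2   | bird | juice | Beta | lawyer
  3   | dog | milk | Epsilon | doctor
  4   | cat | water | Delta | teacher
  5   | horse | tea | Gamma | engineer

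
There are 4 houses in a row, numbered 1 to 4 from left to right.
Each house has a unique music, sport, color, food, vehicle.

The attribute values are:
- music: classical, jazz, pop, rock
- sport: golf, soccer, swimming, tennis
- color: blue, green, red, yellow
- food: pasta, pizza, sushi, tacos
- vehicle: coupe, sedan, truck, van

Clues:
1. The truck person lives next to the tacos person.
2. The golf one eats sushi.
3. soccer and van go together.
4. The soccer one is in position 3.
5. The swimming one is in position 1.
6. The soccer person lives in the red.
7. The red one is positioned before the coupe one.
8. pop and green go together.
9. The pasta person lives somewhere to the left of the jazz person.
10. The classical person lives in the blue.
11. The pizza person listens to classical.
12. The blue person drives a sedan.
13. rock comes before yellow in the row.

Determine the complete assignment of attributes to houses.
Solution:

House | Music | Sport | Color | Food | Vehicle
----------------------------------------------
  1   | classical | swimming | blue | pizza | sedan
  2   | pop | tennis | green | pasta | truck
  3   | rock | soccer | red | tacos | van
  4   | jazz | golf | yellow | sushi | coupe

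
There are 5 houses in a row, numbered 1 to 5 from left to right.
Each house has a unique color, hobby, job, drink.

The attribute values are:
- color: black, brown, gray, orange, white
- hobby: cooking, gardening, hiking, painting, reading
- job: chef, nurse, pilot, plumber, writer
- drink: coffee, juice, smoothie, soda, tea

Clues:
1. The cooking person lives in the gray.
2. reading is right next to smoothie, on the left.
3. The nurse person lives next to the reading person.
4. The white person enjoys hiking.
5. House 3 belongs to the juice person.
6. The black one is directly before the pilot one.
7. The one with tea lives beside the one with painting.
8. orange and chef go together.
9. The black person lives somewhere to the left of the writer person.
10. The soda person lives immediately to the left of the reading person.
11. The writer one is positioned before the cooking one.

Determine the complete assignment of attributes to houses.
Solution:

House | Color | Hobby | Job | Drink
-----------------------------------
  1   | orange | gardening | chef | tea
  2   | black | painting | nurse | soda
  3   | brown | reading | pilot | juice
  4   | white | hiking | writer | smoothie
  5   | gray | cooking | plumber | coffee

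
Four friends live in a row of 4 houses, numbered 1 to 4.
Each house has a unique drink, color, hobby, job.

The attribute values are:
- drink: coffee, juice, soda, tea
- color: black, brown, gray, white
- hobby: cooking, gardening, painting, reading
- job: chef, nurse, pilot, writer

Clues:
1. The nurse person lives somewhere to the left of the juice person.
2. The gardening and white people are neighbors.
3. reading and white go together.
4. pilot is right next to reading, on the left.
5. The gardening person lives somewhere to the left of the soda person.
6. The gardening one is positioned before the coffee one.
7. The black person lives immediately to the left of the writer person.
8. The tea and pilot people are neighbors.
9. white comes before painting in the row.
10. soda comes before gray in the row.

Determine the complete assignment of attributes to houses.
Solution:

House | Drink | Color | Hobby | Job
-----------------------------------
  1   | tea | brown | cooking | nurse
  2   | juice | black | gardening | pilot
  3   | soda | white | reading | writer
  4   | coffee | gray | painting | chef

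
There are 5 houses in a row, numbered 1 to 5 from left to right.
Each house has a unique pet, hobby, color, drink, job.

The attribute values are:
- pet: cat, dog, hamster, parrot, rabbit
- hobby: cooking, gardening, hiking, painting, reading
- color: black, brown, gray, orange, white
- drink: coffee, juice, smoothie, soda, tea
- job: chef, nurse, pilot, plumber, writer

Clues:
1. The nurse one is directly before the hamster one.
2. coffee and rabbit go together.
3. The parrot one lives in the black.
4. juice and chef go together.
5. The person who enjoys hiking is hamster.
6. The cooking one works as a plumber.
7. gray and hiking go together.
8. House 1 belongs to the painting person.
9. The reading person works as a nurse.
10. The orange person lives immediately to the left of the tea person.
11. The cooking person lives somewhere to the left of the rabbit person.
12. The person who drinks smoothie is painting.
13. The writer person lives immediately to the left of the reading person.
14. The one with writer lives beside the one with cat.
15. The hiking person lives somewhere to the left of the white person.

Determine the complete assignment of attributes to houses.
Solution:

House | Pet | Hobby | Color | Drink | Job
-----------------------------------------
  1   | dog | painting | orange | smoothie | writer
  2   | cat | reading | brown | tea | nurse
  3   | hamster | hiking | gray | juice | chef
  4   | parrot | cooking | black | soda | plumber
  5   | rabbit | gardening | white | coffee | pilot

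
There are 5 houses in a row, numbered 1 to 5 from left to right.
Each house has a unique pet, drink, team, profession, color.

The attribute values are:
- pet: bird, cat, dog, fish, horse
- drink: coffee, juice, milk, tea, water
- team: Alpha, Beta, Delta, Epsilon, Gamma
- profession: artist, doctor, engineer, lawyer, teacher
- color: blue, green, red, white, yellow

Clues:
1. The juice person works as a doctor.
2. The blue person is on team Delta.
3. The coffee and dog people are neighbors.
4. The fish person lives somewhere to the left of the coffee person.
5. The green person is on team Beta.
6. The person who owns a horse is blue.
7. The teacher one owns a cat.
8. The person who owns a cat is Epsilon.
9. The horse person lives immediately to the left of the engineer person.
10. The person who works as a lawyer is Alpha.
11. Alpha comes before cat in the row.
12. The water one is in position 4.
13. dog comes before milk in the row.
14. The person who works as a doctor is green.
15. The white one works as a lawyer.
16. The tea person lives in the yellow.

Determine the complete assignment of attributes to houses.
Solution:

House | Pet | Drink | Team | Profession | Color
-----------------------------------------------
  1   | fish | juice | Beta | doctor | green
  2   | horse | coffee | Delta | artist | blue
  3   | dog | tea | Gamma | engineer | yellow
  4   | bird | water | Alpha | lawyer | white
  5   | cat | milk | Epsilon | teacher | red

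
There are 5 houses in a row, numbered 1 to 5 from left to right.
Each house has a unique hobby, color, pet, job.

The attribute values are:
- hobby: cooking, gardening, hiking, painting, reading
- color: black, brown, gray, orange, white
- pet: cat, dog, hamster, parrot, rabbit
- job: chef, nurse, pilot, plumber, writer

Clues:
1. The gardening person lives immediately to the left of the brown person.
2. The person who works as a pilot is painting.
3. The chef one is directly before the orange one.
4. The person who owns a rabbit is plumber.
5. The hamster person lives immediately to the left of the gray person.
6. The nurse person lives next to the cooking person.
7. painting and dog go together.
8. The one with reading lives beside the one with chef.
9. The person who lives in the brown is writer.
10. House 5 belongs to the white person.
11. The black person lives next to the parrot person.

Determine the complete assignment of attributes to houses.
Solution:

House | Hobby | Color | Pet | Job
---------------------------------
  1   | reading | black | hamster | nurse
  2   | cooking | gray | parrot | chef
  3   | gardening | orange | rabbit | plumber
  4   | hiking | brown | cat | writer
  5   | painting | white | dog | pilot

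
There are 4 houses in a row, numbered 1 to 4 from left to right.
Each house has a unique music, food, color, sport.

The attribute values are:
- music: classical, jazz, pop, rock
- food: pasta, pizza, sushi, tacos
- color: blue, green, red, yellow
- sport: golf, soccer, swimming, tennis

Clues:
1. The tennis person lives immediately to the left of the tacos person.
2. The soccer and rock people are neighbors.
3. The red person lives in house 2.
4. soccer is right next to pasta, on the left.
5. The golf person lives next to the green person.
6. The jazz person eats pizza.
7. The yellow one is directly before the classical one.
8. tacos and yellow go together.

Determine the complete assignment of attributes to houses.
Solution:

House | Music | Food | Color | Sport
------------------------------------
  1   | jazz | pizza | blue | soccer
  2   | rock | pasta | red | tennis
  3   | pop | tacos | yellow | golf
  4   | classical | sushi | green | swimming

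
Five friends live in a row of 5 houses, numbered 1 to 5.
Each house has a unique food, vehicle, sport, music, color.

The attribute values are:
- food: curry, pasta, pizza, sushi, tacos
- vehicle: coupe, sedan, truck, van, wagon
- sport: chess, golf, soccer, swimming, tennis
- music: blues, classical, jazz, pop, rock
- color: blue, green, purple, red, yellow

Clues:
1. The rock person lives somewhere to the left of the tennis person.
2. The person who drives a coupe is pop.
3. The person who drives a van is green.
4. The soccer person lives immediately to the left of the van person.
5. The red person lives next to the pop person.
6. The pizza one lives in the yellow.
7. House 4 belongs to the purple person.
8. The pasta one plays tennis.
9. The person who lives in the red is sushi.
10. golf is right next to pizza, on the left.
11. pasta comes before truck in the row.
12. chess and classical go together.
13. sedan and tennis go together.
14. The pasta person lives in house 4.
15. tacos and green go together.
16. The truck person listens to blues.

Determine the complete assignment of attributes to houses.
Solution:

House | Food | Vehicle | Sport | Music | Color
----------------------------------------------
  1   | sushi | wagon | golf | rock | red
  2   | pizza | coupe | soccer | pop | yellow
  3   | tacos | van | chess | classical | green
  4   | pasta | sedan | tennis | jazz | purple
  5   | curry | truck | swimming | blues | blue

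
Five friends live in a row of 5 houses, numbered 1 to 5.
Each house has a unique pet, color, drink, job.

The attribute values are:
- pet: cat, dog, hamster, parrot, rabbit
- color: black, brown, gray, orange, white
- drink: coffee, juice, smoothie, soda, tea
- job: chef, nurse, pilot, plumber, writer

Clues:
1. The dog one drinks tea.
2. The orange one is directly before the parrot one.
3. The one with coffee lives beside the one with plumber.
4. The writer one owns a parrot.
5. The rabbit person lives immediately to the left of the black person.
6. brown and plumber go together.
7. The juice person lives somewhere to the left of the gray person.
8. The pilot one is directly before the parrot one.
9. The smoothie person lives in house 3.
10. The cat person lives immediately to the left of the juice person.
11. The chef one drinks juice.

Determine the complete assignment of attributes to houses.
Solution:

House | Pet | Color | Drink | Job
---------------------------------
  1   | rabbit | orange | soda | pilot
  2   | parrot | black | coffee | writer
  3   | cat | brown | smoothie | plumber
  4   | hamster | white | juice | chef
  5   | dog | gray | tea | nurse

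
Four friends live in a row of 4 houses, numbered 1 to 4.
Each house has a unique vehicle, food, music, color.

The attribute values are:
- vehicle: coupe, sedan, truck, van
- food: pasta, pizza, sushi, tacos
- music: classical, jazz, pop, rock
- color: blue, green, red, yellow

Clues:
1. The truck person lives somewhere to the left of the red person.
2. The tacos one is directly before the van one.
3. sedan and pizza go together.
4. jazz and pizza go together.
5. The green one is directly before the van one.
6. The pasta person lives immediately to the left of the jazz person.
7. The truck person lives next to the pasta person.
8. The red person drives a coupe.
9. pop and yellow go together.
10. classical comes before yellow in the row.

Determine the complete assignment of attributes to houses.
Solution:

House | Vehicle | Food | Music | Color
--------------------------------------
  1   | truck | tacos | classical | green
  2   | van | pasta | pop | yellow
  3   | sedan | pizza | jazz | blue
  4   | coupe | sushi | rock | red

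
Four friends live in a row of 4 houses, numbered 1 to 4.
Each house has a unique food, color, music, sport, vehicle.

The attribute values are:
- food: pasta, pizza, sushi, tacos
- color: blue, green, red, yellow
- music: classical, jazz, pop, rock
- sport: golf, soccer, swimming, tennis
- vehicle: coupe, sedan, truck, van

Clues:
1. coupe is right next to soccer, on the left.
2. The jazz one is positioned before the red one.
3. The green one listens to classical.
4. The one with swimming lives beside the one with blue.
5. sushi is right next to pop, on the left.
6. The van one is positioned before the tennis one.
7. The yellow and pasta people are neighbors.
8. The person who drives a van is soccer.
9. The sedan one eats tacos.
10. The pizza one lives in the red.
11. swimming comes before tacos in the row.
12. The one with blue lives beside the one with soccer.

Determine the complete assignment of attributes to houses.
Solution:

House | Food | Color | Music | Sport | Vehicle
----------------------------------------------
  1   | sushi | yellow | jazz | swimming | truck
  2   | pasta | blue | pop | golf | coupe
  3   | pizza | red | rock | soccer | van
  4   | tacos | green | classical | tennis | sedan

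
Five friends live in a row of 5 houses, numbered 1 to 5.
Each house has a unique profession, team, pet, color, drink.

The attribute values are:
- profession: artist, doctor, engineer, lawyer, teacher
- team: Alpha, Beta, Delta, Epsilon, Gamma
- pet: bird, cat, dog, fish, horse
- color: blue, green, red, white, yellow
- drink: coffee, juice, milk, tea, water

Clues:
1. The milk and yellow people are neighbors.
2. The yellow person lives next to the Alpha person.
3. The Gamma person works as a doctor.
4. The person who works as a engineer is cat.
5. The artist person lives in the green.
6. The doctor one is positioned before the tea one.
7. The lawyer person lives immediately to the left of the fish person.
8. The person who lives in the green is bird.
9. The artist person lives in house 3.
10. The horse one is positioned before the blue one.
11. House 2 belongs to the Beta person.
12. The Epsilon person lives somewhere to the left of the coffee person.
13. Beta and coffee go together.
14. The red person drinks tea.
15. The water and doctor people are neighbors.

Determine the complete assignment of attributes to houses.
Solution:

House | Profession | Team | Pet | Color | Drink
-----------------------------------------------
  1   | lawyer | Epsilon | horse | white | milk
  2   | teacher | Beta | fish | yellow | coffee
  3   | artist | Alpha | bird | green | water
  4   | doctor | Gamma | dog | blue | juice
  5   | engineer | Delta | cat | red | tea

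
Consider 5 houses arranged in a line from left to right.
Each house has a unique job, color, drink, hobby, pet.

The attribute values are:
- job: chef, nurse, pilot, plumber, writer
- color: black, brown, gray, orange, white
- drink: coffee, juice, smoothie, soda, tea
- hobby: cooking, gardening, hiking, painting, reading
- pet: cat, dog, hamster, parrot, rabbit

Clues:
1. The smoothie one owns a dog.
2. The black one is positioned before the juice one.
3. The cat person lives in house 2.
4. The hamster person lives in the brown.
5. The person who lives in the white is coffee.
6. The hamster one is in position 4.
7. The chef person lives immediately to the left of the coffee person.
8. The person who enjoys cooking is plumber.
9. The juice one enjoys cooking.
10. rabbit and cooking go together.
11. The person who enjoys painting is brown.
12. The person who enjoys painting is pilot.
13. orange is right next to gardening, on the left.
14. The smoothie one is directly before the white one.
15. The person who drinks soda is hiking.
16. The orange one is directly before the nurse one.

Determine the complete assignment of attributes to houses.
Solution:

House | Job | Color | Drink | Hobby | Pet
-----------------------------------------
  1   | chef | orange | smoothie | reading | dog
  2   | nurse | white | coffee | gardening | cat
  3   | writer | black | soda | hiking | parrot
  4   | pilot | brown | tea | painting | hamster
  5   | plumber | gray | juice | cooking | rabbit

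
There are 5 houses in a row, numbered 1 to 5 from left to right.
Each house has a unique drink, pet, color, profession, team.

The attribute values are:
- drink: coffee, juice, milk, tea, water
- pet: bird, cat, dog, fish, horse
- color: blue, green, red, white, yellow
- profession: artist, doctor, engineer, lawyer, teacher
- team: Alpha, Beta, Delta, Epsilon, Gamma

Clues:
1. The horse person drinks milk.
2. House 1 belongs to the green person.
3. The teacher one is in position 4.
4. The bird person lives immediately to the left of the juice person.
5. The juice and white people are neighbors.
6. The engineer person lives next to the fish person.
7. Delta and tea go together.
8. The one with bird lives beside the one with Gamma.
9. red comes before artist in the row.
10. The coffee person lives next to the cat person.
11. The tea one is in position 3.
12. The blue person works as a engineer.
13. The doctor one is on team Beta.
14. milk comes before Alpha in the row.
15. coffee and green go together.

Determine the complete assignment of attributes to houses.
Solution:

House | Drink | Pet | Color | Profession | Team
-----------------------------------------------
  1   | coffee | bird | green | doctor | Beta
  2   | juice | cat | blue | engineer | Gamma
  3   | tea | fish | white | lawyer | Delta
  4   | milk | horse | red | teacher | Epsilon
  5   | water | dog | yellow | artist | Alpha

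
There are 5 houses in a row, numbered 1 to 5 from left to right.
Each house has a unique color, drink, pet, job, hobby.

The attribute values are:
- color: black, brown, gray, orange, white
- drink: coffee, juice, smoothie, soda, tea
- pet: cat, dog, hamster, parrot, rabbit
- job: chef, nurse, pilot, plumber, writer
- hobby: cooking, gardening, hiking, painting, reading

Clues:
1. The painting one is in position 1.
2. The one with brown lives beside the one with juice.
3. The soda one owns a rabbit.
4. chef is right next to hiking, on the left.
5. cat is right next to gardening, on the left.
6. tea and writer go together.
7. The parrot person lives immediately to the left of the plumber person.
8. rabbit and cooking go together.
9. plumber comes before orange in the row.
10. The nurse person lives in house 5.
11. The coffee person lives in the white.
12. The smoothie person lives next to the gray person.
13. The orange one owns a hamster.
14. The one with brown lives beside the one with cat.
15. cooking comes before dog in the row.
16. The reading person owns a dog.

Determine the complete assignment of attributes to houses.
Solution:

House | Color | Drink | Pet | Job | Hobby
-----------------------------------------
  1   | brown | smoothie | parrot | chef | painting
  2   | gray | juice | cat | plumber | hiking
  3   | orange | tea | hamster | writer | gardening
  4   | black | soda | rabbit | pilot | cooking
  5   | white | coffee | dog | nurse | reading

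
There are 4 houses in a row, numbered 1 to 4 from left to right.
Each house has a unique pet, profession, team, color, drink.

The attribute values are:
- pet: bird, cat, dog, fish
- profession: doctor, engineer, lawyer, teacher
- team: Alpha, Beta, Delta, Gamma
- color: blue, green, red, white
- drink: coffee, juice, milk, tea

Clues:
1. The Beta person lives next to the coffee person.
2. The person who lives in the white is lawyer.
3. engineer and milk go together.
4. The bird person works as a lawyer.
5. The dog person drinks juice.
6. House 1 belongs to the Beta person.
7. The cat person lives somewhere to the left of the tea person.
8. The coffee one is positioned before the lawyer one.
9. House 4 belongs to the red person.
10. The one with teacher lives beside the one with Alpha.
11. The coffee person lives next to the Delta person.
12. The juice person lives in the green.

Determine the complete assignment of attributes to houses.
Solution:

House | Pet | Profession | Team | Color | Drink
-----------------------------------------------
  1   | dog | teacher | Beta | green | juice
  2   | cat | doctor | Alpha | blue | coffee
  3   | bird | lawyer | Delta | white | tea
  4   | fish | engineer | Gamma | red | milk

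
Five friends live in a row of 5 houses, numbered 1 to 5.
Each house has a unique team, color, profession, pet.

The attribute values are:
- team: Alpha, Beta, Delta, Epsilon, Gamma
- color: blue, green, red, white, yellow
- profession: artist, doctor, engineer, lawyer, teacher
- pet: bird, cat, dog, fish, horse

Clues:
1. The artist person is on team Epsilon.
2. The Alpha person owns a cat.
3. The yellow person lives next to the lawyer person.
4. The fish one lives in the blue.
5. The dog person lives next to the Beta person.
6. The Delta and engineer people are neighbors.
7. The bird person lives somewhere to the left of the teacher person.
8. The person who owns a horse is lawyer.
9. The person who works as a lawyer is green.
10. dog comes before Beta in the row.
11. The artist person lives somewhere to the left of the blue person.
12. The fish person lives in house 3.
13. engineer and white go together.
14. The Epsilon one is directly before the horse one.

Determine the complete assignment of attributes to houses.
Solution:

House | Team | Color | Profession | Pet
---------------------------------------
  1   | Epsilon | yellow | artist | dog
  2   | Beta | green | lawyer | horse
  3   | Delta | blue | doctor | fish
  4   | Gamma | white | engineer | bird
  5   | Alpha | red | teacher | cat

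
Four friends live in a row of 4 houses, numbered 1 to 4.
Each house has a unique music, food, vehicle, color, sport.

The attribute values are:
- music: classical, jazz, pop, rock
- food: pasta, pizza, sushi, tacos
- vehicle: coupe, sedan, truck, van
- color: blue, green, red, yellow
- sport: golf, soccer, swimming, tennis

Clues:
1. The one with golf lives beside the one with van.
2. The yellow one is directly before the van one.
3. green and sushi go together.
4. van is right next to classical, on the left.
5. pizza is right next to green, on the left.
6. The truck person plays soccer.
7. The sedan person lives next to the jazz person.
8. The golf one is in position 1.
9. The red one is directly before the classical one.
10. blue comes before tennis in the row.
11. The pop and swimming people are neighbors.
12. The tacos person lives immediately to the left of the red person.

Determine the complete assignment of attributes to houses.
Solution:

House | Music | Food | Vehicle | Color | Sport
----------------------------------------------
  1   | pop | tacos | sedan | yellow | golf
  2   | jazz | pasta | van | red | swimming
  3   | classical | pizza | truck | blue | soccer
  4   | rock | sushi | coupe | green | tennis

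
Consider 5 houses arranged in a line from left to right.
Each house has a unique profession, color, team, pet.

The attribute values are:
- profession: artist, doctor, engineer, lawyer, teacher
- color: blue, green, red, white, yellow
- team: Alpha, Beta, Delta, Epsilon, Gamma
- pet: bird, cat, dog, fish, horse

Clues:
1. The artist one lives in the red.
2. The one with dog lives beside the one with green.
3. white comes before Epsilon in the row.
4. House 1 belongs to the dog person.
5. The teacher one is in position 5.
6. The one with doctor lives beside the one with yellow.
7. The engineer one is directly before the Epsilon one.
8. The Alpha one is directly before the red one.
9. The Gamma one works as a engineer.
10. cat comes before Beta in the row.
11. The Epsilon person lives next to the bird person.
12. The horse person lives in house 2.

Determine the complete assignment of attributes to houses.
Solution:

House | Profession | Color | Team | Pet
---------------------------------------
  1   | engineer | white | Gamma | dog
  2   | doctor | green | Epsilon | horse
  3   | lawyer | yellow | Alpha | bird
  4   | artist | red | Delta | cat
  5   | teacher | blue | Beta | fish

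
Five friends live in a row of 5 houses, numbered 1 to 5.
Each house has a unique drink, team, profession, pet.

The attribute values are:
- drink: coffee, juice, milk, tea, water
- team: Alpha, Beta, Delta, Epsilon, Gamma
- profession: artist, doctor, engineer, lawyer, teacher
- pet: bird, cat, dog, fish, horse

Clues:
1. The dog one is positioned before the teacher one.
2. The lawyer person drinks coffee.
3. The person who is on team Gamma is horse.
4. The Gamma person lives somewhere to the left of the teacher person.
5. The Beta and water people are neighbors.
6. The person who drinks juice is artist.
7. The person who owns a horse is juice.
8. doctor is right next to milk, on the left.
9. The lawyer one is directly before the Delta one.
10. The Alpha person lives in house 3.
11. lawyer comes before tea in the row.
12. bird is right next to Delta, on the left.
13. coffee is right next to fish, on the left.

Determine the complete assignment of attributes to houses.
Solution:

House | Drink | Team | Profession | Pet
---------------------------------------
  1   | coffee | Beta | lawyer | bird
  2   | water | Delta | doctor | fish
  3   | milk | Alpha | engineer | dog
  4   | juice | Gamma | artist | horse
  5   | tea | Epsilon | teacher | cat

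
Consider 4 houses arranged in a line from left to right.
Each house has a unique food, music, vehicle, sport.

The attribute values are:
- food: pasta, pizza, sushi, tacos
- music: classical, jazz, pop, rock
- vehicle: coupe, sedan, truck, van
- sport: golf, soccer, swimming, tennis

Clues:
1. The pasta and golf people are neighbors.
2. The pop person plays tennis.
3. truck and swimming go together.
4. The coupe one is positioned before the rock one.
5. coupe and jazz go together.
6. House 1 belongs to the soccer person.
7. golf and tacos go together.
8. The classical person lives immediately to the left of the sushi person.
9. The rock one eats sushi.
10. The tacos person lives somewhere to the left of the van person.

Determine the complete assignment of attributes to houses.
Solution:

House | Food | Music | Vehicle | Sport
--------------------------------------
  1   | pasta | jazz | coupe | soccer
  2   | tacos | classical | sedan | golf
  3   | sushi | rock | truck | swimming
  4   | pizza | pop | van | tennis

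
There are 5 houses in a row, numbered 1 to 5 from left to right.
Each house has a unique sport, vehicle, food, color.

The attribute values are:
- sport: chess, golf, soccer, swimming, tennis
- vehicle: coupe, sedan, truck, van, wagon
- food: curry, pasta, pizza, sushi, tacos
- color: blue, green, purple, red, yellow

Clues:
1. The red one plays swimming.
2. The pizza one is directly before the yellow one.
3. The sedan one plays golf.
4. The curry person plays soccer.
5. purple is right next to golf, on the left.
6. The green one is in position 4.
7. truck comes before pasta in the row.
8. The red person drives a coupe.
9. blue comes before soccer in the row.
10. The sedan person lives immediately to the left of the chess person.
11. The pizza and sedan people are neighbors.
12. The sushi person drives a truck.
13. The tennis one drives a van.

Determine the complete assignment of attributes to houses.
Solution:

House | Sport | Vehicle | Food | Color
--------------------------------------
  1   | tennis | van | pizza | purple
  2   | golf | sedan | tacos | yellow
  3   | chess | truck | sushi | blue
  4   | soccer | wagon | curry | green
  5   | swimming | coupe | pasta | red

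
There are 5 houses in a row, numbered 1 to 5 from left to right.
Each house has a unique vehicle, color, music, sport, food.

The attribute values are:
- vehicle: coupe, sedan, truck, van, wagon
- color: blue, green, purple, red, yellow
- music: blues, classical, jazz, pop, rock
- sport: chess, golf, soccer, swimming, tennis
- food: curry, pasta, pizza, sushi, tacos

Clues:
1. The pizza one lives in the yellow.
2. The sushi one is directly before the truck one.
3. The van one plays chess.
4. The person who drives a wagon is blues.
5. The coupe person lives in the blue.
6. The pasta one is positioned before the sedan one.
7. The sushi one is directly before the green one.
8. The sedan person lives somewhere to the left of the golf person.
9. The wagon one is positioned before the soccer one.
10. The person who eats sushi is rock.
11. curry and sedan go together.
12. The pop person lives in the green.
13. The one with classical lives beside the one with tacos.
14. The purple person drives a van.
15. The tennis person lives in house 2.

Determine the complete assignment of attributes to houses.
Solution:

House | Vehicle | Color | Music | Sport | Food
----------------------------------------------
  1   | van | purple | rock | chess | sushi
  2   | truck | green | pop | tennis | pasta
  3   | wagon | yellow | blues | swimming | pizza
  4   | sedan | red | classical | soccer | curry
  5   | coupe | blue | jazz | golf | tacos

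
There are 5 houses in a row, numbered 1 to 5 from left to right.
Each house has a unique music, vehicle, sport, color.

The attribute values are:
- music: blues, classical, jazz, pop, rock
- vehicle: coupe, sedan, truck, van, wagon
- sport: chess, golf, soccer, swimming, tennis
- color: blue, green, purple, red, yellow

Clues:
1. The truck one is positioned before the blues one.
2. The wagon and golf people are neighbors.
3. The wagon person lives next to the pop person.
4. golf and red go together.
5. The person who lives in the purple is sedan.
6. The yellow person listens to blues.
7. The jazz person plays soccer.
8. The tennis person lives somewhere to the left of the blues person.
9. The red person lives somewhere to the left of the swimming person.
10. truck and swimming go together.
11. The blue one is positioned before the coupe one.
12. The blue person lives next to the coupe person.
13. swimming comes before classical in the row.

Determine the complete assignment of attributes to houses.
Solution:

House | Music | Vehicle | Sport | Color
---------------------------------------
  1   | jazz | wagon | soccer | blue
  2   | pop | coupe | golf | red
  3   | rock | truck | swimming | green
  4   | classical | sedan | tennis | purple
  5   | blues | van | chess | yellow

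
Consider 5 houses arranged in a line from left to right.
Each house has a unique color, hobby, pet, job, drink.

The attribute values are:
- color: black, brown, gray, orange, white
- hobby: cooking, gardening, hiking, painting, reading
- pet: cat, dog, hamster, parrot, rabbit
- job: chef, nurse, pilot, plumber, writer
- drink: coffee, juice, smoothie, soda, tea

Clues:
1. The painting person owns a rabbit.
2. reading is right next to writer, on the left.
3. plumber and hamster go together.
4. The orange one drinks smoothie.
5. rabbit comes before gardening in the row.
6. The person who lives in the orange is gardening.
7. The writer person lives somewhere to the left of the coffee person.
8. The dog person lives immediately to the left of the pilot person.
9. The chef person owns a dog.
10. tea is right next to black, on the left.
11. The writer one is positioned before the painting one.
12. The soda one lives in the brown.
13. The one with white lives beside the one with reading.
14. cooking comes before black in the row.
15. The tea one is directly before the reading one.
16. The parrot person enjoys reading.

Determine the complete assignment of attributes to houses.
Solution:

House | Color | Hobby | Pet | Job | Drink
-----------------------------------------
  1   | white | cooking | dog | chef | tea
  2   | black | reading | parrot | pilot | juice
  3   | brown | hiking | cat | writer | soda
  4   | gray | painting | rabbit | nurse | coffee
  5   | orange | gardening | hamster | plumber | smoothie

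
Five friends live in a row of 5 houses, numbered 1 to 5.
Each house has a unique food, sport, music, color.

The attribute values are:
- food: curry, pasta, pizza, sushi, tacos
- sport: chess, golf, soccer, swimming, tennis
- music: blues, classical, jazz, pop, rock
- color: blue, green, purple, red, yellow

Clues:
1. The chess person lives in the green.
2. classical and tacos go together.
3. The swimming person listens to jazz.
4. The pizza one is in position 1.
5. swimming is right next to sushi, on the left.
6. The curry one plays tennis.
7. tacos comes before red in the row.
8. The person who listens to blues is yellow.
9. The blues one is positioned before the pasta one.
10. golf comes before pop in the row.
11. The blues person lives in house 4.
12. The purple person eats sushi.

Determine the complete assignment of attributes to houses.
Solution:

House | Food | Sport | Music | Color
------------------------------------
  1   | pizza | swimming | jazz | blue
  2   | sushi | golf | rock | purple
  3   | tacos | chess | classical | green
  4   | curry | tennis | blues | yellow
  5   | pasta | soccer | pop | red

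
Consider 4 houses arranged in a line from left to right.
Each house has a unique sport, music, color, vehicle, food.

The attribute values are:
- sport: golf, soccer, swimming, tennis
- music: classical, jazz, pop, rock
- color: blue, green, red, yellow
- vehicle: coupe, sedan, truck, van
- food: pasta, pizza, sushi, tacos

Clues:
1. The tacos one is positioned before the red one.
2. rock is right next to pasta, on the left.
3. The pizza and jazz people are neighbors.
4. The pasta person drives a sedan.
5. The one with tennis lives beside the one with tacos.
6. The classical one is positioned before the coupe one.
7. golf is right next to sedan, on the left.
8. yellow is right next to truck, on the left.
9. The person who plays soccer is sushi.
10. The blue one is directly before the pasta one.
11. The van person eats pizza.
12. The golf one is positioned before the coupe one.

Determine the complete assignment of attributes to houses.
Solution:

House | Sport | Music | Color | Vehicle | Food
----------------------------------------------
  1   | golf | rock | blue | van | pizza
  2   | tennis | jazz | yellow | sedan | pasta
  3   | swimming | classical | green | truck | tacos
  4   | soccer | pop | red | coupe | sushi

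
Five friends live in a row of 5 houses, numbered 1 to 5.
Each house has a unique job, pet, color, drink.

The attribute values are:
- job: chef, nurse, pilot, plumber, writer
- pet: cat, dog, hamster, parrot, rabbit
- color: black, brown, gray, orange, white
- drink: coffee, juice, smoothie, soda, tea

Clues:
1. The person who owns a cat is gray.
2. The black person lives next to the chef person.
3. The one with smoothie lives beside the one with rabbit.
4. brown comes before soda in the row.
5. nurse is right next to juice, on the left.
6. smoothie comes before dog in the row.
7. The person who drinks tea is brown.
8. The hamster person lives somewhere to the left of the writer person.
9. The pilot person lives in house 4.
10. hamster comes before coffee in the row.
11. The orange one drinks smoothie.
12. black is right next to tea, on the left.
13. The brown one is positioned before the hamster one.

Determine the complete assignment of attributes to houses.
Solution:

House | Job | Pet | Color | Drink
---------------------------------
  1   | nurse | parrot | orange | smoothie
  2   | plumber | rabbit | black | juice
  3   | chef | dog | brown | tea
  4   | pilot | hamster | white | soda
  5   | writer | cat | gray | coffee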